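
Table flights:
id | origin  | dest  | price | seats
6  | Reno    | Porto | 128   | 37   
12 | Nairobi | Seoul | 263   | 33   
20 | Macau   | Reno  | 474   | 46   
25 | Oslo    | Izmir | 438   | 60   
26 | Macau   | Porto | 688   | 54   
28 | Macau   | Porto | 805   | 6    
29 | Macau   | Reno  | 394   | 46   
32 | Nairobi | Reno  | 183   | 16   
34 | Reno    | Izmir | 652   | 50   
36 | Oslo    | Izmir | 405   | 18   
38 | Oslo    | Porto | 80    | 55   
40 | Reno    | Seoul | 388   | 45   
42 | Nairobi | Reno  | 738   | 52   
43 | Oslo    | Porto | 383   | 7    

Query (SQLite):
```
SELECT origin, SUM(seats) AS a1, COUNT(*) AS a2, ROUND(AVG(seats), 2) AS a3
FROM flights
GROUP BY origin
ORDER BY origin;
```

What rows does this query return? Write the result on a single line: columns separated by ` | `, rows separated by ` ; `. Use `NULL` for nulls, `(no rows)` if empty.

Macau | 152 | 4 | 38 ; Nairobi | 101 | 3 | 33.67 ; Oslo | 140 | 4 | 35 ; Reno | 132 | 3 | 44

Group flights by origin.
Per group compute: SUM(seats), COUNT(*), ROUND(AVG(seats), 2).
  Macau: ids {20, 26, 28, 29} → SUM(seats)=152, COUNT(*)=4, ROUND(AVG(seats), 2)=38
  Nairobi: ids {12, 32, 42} → SUM(seats)=101, COUNT(*)=3, ROUND(AVG(seats), 2)=33.67
  Oslo: ids {25, 36, 38, 43} → SUM(seats)=140, COUNT(*)=4, ROUND(AVG(seats), 2)=35
  Reno: ids {6, 34, 40} → SUM(seats)=132, COUNT(*)=3, ROUND(AVG(seats), 2)=44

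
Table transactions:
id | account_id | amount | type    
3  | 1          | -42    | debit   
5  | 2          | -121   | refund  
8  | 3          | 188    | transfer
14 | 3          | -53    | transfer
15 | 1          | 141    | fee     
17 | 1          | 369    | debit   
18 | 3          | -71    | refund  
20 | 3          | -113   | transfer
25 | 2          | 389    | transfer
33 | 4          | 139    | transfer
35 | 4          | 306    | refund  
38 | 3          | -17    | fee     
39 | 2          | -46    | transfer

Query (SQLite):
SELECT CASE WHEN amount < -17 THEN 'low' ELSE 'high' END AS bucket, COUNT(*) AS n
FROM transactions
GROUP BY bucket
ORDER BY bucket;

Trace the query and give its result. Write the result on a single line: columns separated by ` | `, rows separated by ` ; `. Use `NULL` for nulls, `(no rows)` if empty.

high | 7 ; low | 6

Bucket rows by amount < -17 → 'low' else 'high'; count each bucket.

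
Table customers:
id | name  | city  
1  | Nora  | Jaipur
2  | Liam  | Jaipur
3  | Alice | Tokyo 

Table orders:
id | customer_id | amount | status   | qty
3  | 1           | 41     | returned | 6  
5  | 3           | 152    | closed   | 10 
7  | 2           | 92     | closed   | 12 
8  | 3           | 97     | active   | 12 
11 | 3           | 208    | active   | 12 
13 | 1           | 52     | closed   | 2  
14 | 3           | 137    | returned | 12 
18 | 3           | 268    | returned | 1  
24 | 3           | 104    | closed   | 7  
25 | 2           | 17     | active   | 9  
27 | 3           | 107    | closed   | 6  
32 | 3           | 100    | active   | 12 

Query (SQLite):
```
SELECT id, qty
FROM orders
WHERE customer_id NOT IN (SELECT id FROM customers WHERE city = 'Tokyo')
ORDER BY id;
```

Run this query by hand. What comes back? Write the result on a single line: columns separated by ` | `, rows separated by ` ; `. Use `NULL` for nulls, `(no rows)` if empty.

3 | 6 ; 7 | 12 ; 13 | 2 ; 25 | 9

Inner query: customers.id where city = 'Tokyo'.
Outer: keep orders rows whose customer_id is not in that set.
Inner query → {3}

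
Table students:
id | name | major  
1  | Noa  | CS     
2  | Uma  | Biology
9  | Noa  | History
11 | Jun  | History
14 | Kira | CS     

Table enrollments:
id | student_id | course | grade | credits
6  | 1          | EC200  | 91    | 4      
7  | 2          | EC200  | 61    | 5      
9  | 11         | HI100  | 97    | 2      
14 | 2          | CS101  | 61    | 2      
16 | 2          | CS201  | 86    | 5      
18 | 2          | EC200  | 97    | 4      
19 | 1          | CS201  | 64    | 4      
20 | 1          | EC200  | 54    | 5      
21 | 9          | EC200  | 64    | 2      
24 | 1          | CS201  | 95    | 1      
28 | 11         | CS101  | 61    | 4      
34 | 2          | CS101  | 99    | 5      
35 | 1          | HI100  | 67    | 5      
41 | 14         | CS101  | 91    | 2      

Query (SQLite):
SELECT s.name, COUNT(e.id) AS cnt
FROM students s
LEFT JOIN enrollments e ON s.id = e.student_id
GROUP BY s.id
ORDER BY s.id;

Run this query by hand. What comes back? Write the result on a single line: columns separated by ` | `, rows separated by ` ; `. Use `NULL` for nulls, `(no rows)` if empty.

LEFT JOIN keeps every students row; unmatched ones get NULL for enrollments columns.
Group by students.id and compute COUNT(e.id). COUNT(col) of an all-NULL group is 0.
  1: ids {6, 19, 20, 24, 35} → COUNT(e.id)=5
  2: ids {7, 14, 16, 18, 34} → COUNT(e.id)=5
  9: ids {21} → COUNT(e.id)=1
  11: ids {9, 28} → COUNT(e.id)=2
  14: ids {41} → COUNT(e.id)=1

Noa | 5 ; Uma | 5 ; Noa | 1 ; Jun | 2 ; Kira | 1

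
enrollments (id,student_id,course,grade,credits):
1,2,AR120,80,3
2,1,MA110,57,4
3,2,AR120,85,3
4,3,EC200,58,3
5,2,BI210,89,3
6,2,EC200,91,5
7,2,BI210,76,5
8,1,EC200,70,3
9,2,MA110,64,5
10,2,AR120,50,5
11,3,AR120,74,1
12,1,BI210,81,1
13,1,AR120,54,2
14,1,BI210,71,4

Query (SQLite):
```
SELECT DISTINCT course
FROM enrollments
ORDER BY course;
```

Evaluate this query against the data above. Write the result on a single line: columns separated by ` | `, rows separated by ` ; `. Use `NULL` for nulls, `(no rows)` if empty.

Collect distinct course values from enrollments.

AR120 ; BI210 ; EC200 ; MA110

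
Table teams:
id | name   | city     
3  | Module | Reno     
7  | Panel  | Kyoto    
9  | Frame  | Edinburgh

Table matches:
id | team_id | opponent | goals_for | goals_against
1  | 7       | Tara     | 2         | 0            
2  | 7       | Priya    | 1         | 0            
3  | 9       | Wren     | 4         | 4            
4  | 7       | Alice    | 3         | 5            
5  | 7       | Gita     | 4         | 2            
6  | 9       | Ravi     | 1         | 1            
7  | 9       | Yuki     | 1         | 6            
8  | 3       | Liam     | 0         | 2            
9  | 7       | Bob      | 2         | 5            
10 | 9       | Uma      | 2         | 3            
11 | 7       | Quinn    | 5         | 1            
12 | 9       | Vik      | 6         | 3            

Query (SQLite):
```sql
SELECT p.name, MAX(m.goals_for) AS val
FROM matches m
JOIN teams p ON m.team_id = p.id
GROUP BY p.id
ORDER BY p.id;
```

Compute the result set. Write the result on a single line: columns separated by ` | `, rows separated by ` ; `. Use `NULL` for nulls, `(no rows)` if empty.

Join each matches row to its teams via team_id.
Group joined rows by teams.id; compute MAX(m.goals_for) per group.
  3: ids {8} → MAX(m.goals_for)=0
  7: ids {1, 2, 4, 5, 9, 11} → MAX(m.goals_for)=5
  9: ids {3, 6, 7, 10, 12} → MAX(m.goals_for)=6

Module | 0 ; Panel | 5 ; Frame | 6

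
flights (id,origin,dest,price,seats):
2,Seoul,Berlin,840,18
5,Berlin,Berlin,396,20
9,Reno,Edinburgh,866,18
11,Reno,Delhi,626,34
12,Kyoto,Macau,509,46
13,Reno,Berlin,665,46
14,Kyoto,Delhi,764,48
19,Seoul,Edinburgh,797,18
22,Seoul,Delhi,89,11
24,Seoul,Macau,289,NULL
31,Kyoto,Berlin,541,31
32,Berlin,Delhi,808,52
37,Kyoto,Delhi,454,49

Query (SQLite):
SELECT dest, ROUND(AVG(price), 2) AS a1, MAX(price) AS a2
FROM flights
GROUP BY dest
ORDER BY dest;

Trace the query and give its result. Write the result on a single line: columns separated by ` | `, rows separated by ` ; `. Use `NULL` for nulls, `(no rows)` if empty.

Group flights by dest.
Per group compute: ROUND(AVG(price), 2), MAX(price).
  Berlin: ids {2, 5, 13, 31} → ROUND(AVG(price), 2)=610.5, MAX(price)=840
  Delhi: ids {11, 14, 22, 32, 37} → ROUND(AVG(price), 2)=548.2, MAX(price)=808
  Edinburgh: ids {9, 19} → ROUND(AVG(price), 2)=831.5, MAX(price)=866
  Macau: ids {12, 24} → ROUND(AVG(price), 2)=399, MAX(price)=509

Berlin | 610.5 | 840 ; Delhi | 548.2 | 808 ; Edinburgh | 831.5 | 866 ; Macau | 399 | 509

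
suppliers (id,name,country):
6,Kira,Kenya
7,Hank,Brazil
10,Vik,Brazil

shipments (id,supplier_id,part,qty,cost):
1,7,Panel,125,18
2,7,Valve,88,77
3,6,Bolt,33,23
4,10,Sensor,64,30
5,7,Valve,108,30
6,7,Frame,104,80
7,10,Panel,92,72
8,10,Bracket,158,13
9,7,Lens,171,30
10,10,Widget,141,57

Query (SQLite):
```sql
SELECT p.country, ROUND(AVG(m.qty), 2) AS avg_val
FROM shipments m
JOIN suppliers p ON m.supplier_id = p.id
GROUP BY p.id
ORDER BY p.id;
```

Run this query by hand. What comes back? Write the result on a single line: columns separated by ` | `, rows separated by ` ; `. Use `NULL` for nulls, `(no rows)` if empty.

Kenya | 33 ; Brazil | 119.2 ; Brazil | 113.75

Join each shipments row to its suppliers via supplier_id.
Group joined rows by suppliers.id; compute ROUND(AVG(m.qty), 2) per group.
  6: ids {3} → ROUND(AVG(m.qty), 2)=33
  7: ids {1, 2, 5, 6, 9} → ROUND(AVG(m.qty), 2)=119.2
  10: ids {4, 7, 8, 10} → ROUND(AVG(m.qty), 2)=113.75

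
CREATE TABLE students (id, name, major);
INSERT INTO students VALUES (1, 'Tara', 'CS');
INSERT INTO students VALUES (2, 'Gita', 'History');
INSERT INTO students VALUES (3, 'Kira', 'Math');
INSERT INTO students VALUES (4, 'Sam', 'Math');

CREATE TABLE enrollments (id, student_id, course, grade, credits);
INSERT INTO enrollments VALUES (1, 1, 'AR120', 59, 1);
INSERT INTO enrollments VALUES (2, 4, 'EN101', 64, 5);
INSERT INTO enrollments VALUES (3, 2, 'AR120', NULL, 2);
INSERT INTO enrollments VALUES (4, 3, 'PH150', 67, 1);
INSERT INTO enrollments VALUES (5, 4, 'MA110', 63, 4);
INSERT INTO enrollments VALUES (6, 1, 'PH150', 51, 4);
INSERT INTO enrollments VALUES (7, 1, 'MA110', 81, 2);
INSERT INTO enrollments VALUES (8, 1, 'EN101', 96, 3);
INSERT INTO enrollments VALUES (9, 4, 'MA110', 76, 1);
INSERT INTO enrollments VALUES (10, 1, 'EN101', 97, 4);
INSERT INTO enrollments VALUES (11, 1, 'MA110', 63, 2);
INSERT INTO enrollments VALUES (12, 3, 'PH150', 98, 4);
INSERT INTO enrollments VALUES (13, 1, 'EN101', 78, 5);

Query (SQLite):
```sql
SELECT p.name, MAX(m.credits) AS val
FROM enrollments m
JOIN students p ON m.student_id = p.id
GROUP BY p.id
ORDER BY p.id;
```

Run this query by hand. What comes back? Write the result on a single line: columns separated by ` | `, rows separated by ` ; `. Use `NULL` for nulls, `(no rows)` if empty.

Join each enrollments row to its students via student_id.
Group joined rows by students.id; compute MAX(m.credits) per group.
  1: ids {1, 6, 7, 8, 10, 11, 13} → MAX(m.credits)=5
  2: ids {3} → MAX(m.credits)=2
  3: ids {4, 12} → MAX(m.credits)=4
  4: ids {2, 5, 9} → MAX(m.credits)=5

Tara | 5 ; Gita | 2 ; Kira | 4 ; Sam | 5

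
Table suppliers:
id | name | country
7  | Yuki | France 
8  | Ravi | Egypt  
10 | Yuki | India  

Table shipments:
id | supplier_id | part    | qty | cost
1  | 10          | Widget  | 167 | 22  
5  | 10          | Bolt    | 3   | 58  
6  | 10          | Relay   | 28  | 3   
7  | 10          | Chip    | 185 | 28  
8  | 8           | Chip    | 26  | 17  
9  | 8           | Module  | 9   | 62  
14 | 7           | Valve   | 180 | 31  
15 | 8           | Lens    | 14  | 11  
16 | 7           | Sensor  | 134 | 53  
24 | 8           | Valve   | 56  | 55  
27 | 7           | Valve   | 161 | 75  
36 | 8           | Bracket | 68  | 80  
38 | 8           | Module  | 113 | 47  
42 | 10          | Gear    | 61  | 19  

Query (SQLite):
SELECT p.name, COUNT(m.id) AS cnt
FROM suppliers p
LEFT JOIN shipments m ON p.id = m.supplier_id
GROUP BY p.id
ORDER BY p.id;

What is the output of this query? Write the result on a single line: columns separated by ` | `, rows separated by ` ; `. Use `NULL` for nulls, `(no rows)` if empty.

Yuki | 3 ; Ravi | 6 ; Yuki | 5

LEFT JOIN keeps every suppliers row; unmatched ones get NULL for shipments columns.
Group by suppliers.id and compute COUNT(m.id). COUNT(col) of an all-NULL group is 0.
  7: ids {14, 16, 27} → COUNT(m.id)=3
  8: ids {8, 9, 15, 24, 36, 38} → COUNT(m.id)=6
  10: ids {1, 5, 6, 7, 42} → COUNT(m.id)=5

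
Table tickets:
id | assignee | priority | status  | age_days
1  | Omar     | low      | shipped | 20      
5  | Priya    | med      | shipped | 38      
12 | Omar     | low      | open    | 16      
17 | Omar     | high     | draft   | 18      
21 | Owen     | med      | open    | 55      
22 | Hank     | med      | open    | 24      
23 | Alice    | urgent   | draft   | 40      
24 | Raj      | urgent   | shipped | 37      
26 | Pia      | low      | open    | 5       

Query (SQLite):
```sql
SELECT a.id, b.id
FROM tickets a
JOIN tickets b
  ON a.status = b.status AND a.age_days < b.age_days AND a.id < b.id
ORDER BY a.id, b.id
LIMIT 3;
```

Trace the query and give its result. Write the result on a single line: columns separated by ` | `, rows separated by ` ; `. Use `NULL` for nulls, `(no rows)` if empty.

1 | 5 ; 1 | 24 ; 12 | 21

Pairs (a,b) with same status, a.age_days < b.age_days, a.id < b.id.
status groups: draft:{17,23} open:{12,21,22,26} shipped:{1,5,24}
Ordered by (a.id, b.id); first 3.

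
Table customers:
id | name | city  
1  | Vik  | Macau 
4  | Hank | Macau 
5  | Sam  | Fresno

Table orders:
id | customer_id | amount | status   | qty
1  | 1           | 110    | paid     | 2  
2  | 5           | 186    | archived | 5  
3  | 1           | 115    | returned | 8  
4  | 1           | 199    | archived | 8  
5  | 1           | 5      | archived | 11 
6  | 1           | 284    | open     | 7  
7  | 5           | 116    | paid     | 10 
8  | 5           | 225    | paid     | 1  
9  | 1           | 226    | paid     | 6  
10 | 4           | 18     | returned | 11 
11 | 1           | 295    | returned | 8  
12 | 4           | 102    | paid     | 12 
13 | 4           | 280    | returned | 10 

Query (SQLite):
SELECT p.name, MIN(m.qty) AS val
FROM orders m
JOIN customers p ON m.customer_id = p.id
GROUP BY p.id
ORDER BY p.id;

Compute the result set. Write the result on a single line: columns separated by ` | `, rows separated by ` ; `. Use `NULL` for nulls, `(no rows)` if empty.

Join each orders row to its customers via customer_id.
Group joined rows by customers.id; compute MIN(m.qty) per group.
  1: ids {1, 3, 4, 5, 6, 9, 11} → MIN(m.qty)=2
  4: ids {10, 12, 13} → MIN(m.qty)=10
  5: ids {2, 7, 8} → MIN(m.qty)=1

Vik | 2 ; Hank | 10 ; Sam | 1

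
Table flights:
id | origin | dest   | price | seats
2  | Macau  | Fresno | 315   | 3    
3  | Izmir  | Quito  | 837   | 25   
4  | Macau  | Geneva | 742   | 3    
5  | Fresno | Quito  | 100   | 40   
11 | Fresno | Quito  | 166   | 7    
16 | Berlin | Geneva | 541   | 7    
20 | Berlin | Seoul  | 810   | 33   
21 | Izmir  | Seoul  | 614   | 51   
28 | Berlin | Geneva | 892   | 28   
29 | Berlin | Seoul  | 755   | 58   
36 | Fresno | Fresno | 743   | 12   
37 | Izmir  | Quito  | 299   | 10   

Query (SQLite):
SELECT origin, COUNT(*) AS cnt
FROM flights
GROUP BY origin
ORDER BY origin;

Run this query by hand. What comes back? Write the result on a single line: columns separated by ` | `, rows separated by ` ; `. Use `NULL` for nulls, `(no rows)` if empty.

Berlin | 4 ; Fresno | 3 ; Izmir | 3 ; Macau | 2

Partition flights by origin; compute COUNT(*) within each group.
  Berlin: ids {16, 20, 28, 29} → COUNT(*)=4
  Fresno: ids {5, 11, 36} → COUNT(*)=3
  Izmir: ids {3, 21, 37} → COUNT(*)=3
  Macau: ids {2, 4} → COUNT(*)=2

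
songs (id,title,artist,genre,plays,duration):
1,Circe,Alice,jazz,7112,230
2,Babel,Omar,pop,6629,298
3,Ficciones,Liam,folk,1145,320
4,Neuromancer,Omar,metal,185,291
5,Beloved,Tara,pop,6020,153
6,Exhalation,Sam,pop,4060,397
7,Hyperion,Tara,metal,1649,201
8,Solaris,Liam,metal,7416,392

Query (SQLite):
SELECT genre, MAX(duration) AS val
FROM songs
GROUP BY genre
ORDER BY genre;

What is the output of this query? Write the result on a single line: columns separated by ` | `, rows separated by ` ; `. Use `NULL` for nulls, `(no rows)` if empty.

folk | 320 ; jazz | 230 ; metal | 392 ; pop | 397

Partition songs by genre; compute MAX(duration) within each group.
  folk: ids {3} → MAX(duration)=320
  jazz: ids {1} → MAX(duration)=230
  metal: ids {4, 7, 8} → MAX(duration)=392
  pop: ids {2, 5, 6} → MAX(duration)=397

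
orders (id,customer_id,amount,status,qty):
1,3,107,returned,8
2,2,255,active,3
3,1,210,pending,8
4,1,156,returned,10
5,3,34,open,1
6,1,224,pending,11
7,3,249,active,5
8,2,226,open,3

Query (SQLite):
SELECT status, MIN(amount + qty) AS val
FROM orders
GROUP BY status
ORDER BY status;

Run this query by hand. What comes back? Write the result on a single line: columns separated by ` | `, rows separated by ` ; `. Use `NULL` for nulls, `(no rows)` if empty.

active | 254 ; open | 35 ; pending | 218 ; returned | 115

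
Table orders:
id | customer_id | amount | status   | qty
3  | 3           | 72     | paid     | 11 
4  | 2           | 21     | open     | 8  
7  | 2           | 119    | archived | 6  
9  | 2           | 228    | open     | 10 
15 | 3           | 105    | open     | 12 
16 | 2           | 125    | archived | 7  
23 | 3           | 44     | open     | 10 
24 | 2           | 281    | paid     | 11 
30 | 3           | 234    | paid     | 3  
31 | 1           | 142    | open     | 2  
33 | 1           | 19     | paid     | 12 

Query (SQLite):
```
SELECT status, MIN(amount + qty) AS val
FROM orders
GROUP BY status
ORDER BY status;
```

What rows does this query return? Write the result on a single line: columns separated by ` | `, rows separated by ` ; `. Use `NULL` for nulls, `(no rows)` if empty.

For each row compute amount + qty.
Group by status; take MIN of the expression per group.
  archived: ids {7, 16} → MIN(amount + qty)=125
  open: ids {4, 9, 15, 23, 31} → MIN(amount + qty)=29
  paid: ids {3, 24, 30, 33} → MIN(amount + qty)=31

archived | 125 ; open | 29 ; paid | 31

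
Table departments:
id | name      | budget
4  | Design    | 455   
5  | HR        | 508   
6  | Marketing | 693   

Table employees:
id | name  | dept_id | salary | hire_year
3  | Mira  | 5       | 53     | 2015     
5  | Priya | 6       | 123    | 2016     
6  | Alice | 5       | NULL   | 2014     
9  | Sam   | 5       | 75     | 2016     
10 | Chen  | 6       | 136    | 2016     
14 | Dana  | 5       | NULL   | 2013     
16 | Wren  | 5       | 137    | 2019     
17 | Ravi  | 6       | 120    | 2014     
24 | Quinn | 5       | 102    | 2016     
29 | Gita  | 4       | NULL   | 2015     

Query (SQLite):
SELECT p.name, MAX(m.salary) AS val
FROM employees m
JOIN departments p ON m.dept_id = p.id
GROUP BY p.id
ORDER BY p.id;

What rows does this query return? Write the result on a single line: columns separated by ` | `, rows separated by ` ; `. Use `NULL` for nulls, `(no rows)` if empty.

Design | NULL ; HR | 137 ; Marketing | 136

Join each employees row to its departments via dept_id.
Group joined rows by departments.id; compute MAX(m.salary) per group.
  4: ids {29} → MAX(m.salary)=NULL
  5: ids {3, 6, 9, 14, 16, 24} → MAX(m.salary)=137
  6: ids {5, 10, 17} → MAX(m.salary)=136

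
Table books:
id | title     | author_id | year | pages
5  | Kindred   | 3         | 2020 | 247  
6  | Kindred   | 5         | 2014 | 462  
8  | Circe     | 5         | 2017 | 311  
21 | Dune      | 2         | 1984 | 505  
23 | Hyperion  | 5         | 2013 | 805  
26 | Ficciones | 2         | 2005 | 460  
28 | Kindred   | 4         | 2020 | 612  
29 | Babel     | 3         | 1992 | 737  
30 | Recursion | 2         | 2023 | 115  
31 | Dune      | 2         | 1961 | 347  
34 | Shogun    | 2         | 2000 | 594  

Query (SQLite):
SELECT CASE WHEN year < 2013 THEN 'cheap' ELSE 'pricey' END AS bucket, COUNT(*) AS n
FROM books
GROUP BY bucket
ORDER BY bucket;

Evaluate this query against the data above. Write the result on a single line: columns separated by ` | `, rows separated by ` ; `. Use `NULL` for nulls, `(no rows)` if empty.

Bucket rows by year < 2013 → 'cheap' else 'pricey'; count each bucket.

cheap | 5 ; pricey | 6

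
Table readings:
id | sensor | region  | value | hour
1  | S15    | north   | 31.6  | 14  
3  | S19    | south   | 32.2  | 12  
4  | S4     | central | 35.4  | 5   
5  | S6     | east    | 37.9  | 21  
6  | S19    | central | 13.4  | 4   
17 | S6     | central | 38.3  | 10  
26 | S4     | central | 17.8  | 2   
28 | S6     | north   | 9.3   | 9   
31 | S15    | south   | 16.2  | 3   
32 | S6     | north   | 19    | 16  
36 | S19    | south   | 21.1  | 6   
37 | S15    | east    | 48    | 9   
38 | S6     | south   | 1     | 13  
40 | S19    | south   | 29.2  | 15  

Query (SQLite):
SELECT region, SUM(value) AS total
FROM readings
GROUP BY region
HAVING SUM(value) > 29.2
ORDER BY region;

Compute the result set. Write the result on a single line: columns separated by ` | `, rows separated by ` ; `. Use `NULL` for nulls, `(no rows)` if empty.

Partition readings by region; compute SUM(value) within each group.
HAVING: keep groups where SUM(value) > 29.2.
  central: ids {4, 6, 17, 26} → SUM(value)=104.9
  east: ids {5, 37} → SUM(value)=85.9
  north: ids {1, 28, 32} → SUM(value)=59.9
  south: ids {3, 31, 36, 38, 40} → SUM(value)=99.7

central | 104.9 ; east | 85.9 ; north | 59.9 ; south | 99.7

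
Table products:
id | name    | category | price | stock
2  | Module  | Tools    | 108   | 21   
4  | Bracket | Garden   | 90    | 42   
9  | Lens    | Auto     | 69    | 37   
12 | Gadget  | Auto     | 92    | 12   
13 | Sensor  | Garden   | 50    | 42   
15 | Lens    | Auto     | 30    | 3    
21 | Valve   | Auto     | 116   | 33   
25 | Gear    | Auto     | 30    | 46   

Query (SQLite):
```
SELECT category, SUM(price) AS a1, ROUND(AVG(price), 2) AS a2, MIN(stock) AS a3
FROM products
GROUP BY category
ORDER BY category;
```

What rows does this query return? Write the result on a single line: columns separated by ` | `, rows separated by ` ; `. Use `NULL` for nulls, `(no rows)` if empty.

Auto | 337 | 67.4 | 3 ; Garden | 140 | 70 | 42 ; Tools | 108 | 108 | 21

Group products by category.
Per group compute: SUM(price), ROUND(AVG(price), 2), MIN(stock).
  Auto: ids {9, 12, 15, 21, 25} → SUM(price)=337, ROUND(AVG(price), 2)=67.4, MIN(stock)=3
  Garden: ids {4, 13} → SUM(price)=140, ROUND(AVG(price), 2)=70, MIN(stock)=42
  Tools: ids {2} → SUM(price)=108, ROUND(AVG(price), 2)=108, MIN(stock)=21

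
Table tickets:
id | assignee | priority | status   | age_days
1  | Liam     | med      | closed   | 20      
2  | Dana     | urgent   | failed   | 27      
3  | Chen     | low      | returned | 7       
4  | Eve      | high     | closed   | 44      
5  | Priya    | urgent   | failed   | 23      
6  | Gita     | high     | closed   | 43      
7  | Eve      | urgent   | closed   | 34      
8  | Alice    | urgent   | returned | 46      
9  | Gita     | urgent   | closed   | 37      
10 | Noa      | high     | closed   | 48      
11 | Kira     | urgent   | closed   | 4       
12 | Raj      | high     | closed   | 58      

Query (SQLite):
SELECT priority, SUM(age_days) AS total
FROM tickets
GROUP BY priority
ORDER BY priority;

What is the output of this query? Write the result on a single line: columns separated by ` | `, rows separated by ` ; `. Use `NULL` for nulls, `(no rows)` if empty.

high | 193 ; low | 7 ; med | 20 ; urgent | 171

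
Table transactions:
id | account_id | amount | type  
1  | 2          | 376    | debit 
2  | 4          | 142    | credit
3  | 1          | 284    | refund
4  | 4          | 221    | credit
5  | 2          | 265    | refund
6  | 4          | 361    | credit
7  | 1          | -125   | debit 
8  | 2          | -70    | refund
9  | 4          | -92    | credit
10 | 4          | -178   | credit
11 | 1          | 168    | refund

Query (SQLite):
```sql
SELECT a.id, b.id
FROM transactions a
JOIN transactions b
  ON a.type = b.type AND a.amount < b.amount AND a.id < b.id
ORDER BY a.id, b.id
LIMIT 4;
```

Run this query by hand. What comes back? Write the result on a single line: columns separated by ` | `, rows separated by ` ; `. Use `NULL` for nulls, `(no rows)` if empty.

Pairs (a,b) with same type, a.amount < b.amount, a.id < b.id.
type groups: credit:{2,4,6,9,10} debit:{1,7} refund:{3,5,8,11}
Ordered by (a.id, b.id); first 4.

2 | 4 ; 2 | 6 ; 4 | 6 ; 8 | 11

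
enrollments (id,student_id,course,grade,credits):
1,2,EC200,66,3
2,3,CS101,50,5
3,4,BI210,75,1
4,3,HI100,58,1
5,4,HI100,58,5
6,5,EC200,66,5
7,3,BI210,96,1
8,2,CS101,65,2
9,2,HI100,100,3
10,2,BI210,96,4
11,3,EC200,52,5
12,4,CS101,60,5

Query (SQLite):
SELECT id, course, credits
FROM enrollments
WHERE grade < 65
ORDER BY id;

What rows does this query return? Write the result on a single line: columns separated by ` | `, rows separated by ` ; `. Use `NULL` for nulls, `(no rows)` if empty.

grade < 65: ids {2, 4, 5, 11, 12}

2 | CS101 | 5 ; 4 | HI100 | 1 ; 5 | HI100 | 5 ; 11 | EC200 | 5 ; 12 | CS101 | 5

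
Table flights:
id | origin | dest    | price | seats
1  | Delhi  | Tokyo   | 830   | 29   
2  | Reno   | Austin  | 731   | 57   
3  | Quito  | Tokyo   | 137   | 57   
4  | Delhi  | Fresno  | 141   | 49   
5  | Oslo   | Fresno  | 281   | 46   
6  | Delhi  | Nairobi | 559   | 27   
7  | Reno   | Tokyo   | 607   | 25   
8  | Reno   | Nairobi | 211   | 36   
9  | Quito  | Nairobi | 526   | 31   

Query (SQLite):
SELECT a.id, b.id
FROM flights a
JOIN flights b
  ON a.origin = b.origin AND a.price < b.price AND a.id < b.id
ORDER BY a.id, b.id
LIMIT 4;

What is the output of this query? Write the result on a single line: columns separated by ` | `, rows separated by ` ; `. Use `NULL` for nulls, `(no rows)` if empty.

3 | 9 ; 4 | 6

Pairs (a,b) with same origin, a.price < b.price, a.id < b.id.
origin groups: Delhi:{1,4,6} Oslo:{5} Quito:{3,9} Reno:{2,7,8}
Ordered by (a.id, b.id); first 4.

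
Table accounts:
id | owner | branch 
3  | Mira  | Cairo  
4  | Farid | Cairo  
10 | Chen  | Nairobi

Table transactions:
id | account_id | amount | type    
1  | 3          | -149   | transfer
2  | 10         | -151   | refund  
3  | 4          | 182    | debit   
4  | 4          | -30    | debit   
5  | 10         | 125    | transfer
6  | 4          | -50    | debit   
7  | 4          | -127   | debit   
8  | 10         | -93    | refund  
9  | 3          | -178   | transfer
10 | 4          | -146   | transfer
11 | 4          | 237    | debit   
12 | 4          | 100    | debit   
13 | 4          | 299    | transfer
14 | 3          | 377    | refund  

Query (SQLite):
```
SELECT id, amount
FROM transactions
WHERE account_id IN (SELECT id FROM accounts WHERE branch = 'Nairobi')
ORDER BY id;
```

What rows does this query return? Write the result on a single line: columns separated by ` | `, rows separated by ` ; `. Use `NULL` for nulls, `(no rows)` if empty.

2 | -151 ; 5 | 125 ; 8 | -93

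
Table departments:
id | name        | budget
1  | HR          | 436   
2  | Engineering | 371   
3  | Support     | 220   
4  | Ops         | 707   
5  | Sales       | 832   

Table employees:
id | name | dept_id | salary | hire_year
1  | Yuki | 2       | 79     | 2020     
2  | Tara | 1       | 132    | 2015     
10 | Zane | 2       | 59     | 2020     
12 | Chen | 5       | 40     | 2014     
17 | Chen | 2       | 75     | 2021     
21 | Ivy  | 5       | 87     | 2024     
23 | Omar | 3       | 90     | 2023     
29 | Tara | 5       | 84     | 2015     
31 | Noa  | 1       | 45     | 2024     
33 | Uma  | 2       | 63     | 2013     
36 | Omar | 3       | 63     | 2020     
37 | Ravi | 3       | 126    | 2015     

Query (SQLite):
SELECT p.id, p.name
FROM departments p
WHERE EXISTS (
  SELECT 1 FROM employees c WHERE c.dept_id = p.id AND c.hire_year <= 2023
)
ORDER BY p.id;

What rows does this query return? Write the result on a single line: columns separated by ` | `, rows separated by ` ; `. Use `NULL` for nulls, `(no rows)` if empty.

For each departments row, check whether any employees with matching dept_id has hire_year <= 2023.
Keep rows where that is true.

1 | HR ; 2 | Engineering ; 3 | Support ; 5 | Sales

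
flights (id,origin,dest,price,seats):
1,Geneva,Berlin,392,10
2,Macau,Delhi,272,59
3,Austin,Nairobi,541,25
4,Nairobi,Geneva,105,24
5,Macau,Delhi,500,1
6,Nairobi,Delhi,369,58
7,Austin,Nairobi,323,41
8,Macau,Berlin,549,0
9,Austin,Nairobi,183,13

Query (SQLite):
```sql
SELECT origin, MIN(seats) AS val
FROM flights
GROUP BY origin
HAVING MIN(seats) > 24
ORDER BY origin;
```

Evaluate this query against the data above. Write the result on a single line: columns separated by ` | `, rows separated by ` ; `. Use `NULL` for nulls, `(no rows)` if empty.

Partition flights by origin; compute MIN(seats) within each group.
HAVING: keep groups where MIN(seats) > 24.
  Austin: ids {3, 7, 9} → MIN(seats)=13
  Geneva: ids {1} → MIN(seats)=10
  Macau: ids {2, 5, 8} → MIN(seats)=0
  Nairobi: ids {4, 6} → MIN(seats)=24

(no rows)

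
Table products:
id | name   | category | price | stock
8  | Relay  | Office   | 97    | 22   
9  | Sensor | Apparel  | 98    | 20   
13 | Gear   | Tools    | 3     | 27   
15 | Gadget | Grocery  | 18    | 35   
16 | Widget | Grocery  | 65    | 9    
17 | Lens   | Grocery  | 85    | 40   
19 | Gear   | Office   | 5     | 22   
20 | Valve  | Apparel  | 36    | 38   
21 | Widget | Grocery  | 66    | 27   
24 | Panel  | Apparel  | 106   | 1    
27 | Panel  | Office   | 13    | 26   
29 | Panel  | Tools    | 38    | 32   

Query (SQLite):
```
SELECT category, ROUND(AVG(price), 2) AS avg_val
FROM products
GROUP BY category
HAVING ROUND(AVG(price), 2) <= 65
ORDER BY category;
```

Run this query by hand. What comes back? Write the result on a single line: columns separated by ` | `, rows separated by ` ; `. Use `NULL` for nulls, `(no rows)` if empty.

Grocery | 58.5 ; Office | 38.33 ; Tools | 20.5

Partition products by category; compute ROUND(AVG(price), 2) within each group.
HAVING: keep groups where ROUND(AVG(price), 2) <= 65.
  Apparel: ids {9, 20, 24} → ROUND(AVG(price), 2)=80
  Grocery: ids {15, 16, 17, 21} → ROUND(AVG(price), 2)=58.5
  Office: ids {8, 19, 27} → ROUND(AVG(price), 2)=38.33
  Tools: ids {13, 29} → ROUND(AVG(price), 2)=20.5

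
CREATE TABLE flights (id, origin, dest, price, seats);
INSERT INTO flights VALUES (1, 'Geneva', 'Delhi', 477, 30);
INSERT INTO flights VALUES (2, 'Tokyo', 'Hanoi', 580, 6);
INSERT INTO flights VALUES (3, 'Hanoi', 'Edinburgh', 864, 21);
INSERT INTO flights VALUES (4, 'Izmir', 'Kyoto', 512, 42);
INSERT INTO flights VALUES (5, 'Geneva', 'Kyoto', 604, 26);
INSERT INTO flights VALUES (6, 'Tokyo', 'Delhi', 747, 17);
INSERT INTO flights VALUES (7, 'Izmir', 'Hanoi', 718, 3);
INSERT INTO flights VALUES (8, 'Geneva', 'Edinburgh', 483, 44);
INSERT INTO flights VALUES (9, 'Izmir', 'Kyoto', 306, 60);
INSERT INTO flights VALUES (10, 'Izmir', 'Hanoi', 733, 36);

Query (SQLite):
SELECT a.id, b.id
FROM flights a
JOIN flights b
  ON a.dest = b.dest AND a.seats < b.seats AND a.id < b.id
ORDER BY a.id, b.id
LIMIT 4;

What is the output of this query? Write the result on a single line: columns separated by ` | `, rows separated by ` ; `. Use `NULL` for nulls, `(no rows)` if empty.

2 | 10 ; 3 | 8 ; 4 | 9 ; 5 | 9

Pairs (a,b) with same dest, a.seats < b.seats, a.id < b.id.
dest groups: Delhi:{1,6} Edinburgh:{3,8} Hanoi:{2,7,10} Kyoto:{4,5,9}
Ordered by (a.id, b.id); first 4.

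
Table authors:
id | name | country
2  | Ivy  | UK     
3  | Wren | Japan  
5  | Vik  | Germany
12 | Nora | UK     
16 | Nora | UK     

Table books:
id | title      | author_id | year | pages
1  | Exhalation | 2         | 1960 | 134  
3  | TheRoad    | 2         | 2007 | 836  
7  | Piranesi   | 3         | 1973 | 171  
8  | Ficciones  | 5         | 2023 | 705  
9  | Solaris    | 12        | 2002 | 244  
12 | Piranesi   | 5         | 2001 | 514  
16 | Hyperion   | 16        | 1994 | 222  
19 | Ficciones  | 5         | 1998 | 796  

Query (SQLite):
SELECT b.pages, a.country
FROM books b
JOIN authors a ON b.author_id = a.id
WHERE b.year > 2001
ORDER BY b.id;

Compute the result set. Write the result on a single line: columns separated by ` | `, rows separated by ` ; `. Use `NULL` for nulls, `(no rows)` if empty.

Each books row matches the authors row where author_id = authors.id.
Then keep rows with b.year > 2001.

836 | UK ; 705 | Germany ; 244 | UK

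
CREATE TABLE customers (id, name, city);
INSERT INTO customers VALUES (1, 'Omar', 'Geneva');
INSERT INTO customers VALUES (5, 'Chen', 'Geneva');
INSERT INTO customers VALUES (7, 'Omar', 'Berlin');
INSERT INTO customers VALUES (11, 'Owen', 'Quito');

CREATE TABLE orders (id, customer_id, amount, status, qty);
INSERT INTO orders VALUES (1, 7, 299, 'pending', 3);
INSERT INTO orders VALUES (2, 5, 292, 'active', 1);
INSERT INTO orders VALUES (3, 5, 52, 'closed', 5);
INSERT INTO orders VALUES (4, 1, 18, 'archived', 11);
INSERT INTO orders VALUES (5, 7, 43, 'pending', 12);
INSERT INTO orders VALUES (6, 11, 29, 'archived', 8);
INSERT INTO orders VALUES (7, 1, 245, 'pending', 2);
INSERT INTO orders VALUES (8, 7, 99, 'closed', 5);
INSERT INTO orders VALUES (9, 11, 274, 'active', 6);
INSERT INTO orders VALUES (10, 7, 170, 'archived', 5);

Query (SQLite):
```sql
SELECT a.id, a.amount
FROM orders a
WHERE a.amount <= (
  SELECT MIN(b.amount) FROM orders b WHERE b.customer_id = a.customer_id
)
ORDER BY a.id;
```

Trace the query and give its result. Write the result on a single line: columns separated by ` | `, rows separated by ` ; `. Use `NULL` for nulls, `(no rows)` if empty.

For each orders row a, compute MIN(amount) over rows sharing a.customer_id.
Keep row a if a.amount <= that per-group MIN.
  customer_id=1: MIN(amount) = 18
  customer_id=5: MIN(amount) = 52
  customer_id=7: MIN(amount) = 43
  customer_id=11: MIN(amount) = 29

3 | 52 ; 4 | 18 ; 5 | 43 ; 6 | 29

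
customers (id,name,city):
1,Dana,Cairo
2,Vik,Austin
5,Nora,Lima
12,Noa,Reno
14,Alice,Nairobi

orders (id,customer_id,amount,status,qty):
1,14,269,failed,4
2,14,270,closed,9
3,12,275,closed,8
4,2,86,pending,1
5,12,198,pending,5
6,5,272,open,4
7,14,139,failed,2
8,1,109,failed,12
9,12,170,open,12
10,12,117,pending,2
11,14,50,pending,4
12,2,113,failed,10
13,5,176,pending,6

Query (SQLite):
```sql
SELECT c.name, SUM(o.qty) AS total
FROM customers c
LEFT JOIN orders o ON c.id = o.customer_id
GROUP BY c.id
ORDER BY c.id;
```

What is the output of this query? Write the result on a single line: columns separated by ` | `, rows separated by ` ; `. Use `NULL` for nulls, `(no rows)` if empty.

LEFT JOIN keeps every customers row; unmatched ones get NULL for orders columns.
Group by customers.id and compute SUM(o.qty). SUM over an all-NULL group is NULL.
  1: ids {8} → SUM(o.qty)=12
  2: ids {4, 12} → SUM(o.qty)=11
  5: ids {6, 13} → SUM(o.qty)=10
  12: ids {3, 5, 9, 10} → SUM(o.qty)=27
  14: ids {1, 2, 7, 11} → SUM(o.qty)=19

Dana | 12 ; Vik | 11 ; Nora | 10 ; Noa | 27 ; Alice | 19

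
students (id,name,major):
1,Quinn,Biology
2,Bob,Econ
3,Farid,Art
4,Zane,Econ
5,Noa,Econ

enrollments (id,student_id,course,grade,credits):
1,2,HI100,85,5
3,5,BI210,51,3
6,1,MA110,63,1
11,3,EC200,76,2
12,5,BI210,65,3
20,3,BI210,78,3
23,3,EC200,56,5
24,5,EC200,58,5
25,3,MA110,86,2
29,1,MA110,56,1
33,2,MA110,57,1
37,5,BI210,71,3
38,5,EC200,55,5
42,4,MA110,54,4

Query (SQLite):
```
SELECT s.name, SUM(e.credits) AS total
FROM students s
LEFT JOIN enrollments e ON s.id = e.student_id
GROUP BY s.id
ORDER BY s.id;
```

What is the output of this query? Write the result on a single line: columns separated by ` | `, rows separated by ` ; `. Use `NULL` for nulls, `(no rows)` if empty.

Quinn | 2 ; Bob | 6 ; Farid | 12 ; Zane | 4 ; Noa | 19

LEFT JOIN keeps every students row; unmatched ones get NULL for enrollments columns.
Group by students.id and compute SUM(e.credits). SUM over an all-NULL group is NULL.
  1: ids {6, 29} → SUM(e.credits)=2
  2: ids {1, 33} → SUM(e.credits)=6
  3: ids {11, 20, 23, 25} → SUM(e.credits)=12
  4: ids {42} → SUM(e.credits)=4
  5: ids {3, 12, 24, 37, 38} → SUM(e.credits)=19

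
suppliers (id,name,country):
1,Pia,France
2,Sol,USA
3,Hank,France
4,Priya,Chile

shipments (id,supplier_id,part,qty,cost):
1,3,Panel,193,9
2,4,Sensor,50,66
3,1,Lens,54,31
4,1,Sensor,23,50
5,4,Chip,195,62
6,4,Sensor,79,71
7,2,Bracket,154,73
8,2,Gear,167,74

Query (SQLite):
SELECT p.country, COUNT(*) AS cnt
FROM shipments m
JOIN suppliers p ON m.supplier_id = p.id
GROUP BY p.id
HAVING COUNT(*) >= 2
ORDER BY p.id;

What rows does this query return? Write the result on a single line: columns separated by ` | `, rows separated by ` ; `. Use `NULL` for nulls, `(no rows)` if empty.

France | 2 ; USA | 2 ; Chile | 3

Join each shipments row to its suppliers via supplier_id.
Group joined rows by suppliers.id; compute COUNT(*) per group.
HAVING: keep groups with count ≥ 2.
  1: ids {3, 4} → COUNT(*)=2
  2: ids {7, 8} → COUNT(*)=2
  3: ids {1} → COUNT(*)=1
  4: ids {2, 5, 6} → COUNT(*)=3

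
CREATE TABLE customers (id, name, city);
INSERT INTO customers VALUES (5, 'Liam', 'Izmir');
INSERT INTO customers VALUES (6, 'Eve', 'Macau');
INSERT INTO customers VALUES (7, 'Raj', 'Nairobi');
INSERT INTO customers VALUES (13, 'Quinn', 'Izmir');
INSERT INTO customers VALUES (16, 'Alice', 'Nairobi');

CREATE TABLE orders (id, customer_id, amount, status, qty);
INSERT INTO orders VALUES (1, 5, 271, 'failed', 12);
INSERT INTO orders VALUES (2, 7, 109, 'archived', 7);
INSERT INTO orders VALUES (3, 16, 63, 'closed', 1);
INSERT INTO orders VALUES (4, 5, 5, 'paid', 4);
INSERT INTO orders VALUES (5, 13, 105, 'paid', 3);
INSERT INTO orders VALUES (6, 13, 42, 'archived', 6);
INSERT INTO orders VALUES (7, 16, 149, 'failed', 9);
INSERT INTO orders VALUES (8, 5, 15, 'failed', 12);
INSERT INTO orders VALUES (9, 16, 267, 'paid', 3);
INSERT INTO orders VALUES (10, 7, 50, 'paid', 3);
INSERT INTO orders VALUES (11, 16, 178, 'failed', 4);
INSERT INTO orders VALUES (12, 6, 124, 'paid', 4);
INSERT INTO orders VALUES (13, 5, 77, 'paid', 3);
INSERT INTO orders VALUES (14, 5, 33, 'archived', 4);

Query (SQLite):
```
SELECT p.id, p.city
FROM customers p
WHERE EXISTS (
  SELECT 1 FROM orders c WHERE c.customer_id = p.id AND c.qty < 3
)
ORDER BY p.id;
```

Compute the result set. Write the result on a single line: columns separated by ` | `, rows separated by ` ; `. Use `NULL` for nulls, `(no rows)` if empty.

For each customers row, check whether any orders with matching customer_id has qty < 3.
Keep rows where that is true.

16 | Nairobi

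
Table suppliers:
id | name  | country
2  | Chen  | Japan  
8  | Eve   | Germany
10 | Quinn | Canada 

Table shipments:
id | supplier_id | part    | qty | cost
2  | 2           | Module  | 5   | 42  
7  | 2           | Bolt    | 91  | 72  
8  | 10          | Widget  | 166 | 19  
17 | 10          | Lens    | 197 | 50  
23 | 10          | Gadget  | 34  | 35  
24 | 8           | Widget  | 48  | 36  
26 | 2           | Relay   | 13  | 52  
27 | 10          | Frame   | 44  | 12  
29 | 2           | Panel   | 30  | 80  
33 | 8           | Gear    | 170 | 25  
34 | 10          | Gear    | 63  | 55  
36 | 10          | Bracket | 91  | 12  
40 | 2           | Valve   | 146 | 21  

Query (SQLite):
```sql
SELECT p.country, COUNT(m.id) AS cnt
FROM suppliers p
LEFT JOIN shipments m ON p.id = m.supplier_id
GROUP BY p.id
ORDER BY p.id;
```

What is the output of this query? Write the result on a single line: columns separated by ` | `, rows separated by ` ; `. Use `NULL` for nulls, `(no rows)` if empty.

Japan | 5 ; Germany | 2 ; Canada | 6

LEFT JOIN keeps every suppliers row; unmatched ones get NULL for shipments columns.
Group by suppliers.id and compute COUNT(m.id). COUNT(col) of an all-NULL group is 0.
  2: ids {2, 7, 26, 29, 40} → COUNT(m.id)=5
  8: ids {24, 33} → COUNT(m.id)=2
  10: ids {8, 17, 23, 27, 34, 36} → COUNT(m.id)=6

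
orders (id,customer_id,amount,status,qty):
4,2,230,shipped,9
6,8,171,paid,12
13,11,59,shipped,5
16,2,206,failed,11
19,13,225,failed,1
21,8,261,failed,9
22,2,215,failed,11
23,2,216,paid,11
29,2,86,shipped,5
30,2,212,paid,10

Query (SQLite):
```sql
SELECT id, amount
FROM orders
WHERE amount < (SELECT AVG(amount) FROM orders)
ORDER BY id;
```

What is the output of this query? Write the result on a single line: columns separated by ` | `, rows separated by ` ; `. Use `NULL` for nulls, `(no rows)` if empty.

6 | 171 ; 13 | 59 ; 29 | 86

Scalar subquery: AVG(amount) over all orders rows = 188.1.
Keep rows where amount < that value.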